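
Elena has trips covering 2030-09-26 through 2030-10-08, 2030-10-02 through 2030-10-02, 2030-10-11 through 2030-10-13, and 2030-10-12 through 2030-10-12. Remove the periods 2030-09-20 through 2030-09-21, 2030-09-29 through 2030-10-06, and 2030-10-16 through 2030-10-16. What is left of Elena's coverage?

2030-09-26 through 2030-09-28, 2030-10-07 through 2030-10-08, 2030-10-11 through 2030-10-13

First set merges to 2030-09-26 through 2030-10-08, 2030-10-11 through 2030-10-13.
2030-09-26 through 2030-10-08 minus B → 2030-09-26 through 2030-09-28, 2030-10-07 through 2030-10-08.
2030-10-11 through 2030-10-13: no B overlap → unchanged.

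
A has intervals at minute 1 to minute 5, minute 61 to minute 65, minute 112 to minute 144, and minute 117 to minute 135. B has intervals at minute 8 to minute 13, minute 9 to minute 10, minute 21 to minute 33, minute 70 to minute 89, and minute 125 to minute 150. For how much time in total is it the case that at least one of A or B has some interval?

82 minutes

First set merges to minute 1 to minute 5, minute 61 to minute 65, minute 112 to minute 144.
Second set merges to minute 8 to minute 13, minute 21 to minute 33, minute 70 to minute 89, minute 125 to minute 150.
A ∪ B = minute 1 to minute 5, minute 8 to minute 13, minute 21 to minute 33, minute 61 to minute 65, minute 70 to minute 89, minute 112 to minute 150.
Total: 4 minutes + 5 minutes + 12 minutes + 4 minutes + 19 minutes + 38 minutes = 82 minutes.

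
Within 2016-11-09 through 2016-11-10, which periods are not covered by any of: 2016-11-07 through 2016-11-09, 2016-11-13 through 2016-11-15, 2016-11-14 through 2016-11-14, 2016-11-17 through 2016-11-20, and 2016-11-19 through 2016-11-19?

Covered (merged): 2016-11-07 through 2016-11-09, 2016-11-13 through 2016-11-15, 2016-11-17 through 2016-11-20.
Complement within 2016-11-09 through 2016-11-10: 2016-11-10 through 2016-11-10.

2016-11-10 through 2016-11-10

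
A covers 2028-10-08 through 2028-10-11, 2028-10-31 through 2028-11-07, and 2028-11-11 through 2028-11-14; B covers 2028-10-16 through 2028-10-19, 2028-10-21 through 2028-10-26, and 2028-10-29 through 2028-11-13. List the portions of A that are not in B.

2028-10-08 through 2028-10-11: nothing removed.
2028-10-31 through 2028-11-07: entirely removed.
2028-11-11 through 2028-11-14 \ B = 2028-11-14 through 2028-11-14.

2028-10-08 through 2028-10-11, 2028-11-14 through 2028-11-14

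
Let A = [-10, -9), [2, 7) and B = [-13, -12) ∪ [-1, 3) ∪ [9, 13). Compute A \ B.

[-10, -9) ∪ [3, 7)

[-10, -9): no B overlap → unchanged.
[2, 7) minus B → [3, 7).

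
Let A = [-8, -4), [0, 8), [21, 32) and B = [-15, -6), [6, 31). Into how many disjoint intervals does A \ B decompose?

3

A \ B = [-6, -4), [0, 6), [31, 32).
That is 3 disjoint pieces.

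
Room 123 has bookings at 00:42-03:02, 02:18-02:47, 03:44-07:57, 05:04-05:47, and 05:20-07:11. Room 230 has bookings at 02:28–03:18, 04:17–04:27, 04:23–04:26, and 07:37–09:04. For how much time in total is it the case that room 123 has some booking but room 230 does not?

5 h 29 min

Merge the first list: 00:42–03:02, 03:44–07:57.
Merge the second list: 02:28–03:18, 04:17–04:27, 07:37–09:04.
A \ B = 00:42–02:28, 03:44–04:17, 04:27–07:37.
Total: 1 h 46 min + 33 min + 3 h 10 min = 5 h 29 min.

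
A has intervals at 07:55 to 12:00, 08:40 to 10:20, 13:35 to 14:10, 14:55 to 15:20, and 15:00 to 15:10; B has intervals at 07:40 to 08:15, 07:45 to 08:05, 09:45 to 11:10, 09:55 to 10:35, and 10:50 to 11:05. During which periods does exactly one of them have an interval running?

07:40–07:55, 08:15–09:45, 11:10–12:00, 13:35–14:10, 14:55–15:20

A, merged: 07:55–12:00, 13:35–14:10, 14:55–15:20.
B, merged: 07:40–08:15, 09:45–11:10.
A but not B: 08:15–09:45, 11:10–12:00, 13:35–14:10, 14:55–15:20.
B but not A: 07:40–07:55.
Combining gives A △ B.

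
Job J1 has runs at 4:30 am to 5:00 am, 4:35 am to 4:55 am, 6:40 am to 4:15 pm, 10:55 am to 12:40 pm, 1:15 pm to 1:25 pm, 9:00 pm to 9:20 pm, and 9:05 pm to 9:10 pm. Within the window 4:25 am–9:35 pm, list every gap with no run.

The merged coverage is 4:30 am–5:00 am, 6:40 am–4:15 pm, 9:00 pm–9:20 pm.
Complement within 4:25 am–9:35 pm: 4:25 am–4:30 am, 5:00 am–6:40 am, 4:15 pm–9:00 pm, 9:20 pm–9:35 pm.

4:25 am–4:30 am, 5:00 am–6:40 am, 4:15 pm–9:00 pm, 9:20 pm–9:35 pm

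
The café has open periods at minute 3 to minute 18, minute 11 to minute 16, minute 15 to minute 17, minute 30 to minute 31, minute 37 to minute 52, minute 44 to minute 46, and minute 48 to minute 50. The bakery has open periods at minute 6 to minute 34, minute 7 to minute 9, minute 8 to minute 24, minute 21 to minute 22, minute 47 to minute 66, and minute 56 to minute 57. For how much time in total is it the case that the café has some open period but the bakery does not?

13 minutes

First set merges to minute 3 to minute 18, minute 30 to minute 31, minute 37 to minute 52.
Second set merges to minute 6 to minute 34, minute 47 to minute 66.
A \ B = minute 3 to minute 6, minute 37 to minute 47.
Total: 3 minutes + 10 minutes = 13 minutes.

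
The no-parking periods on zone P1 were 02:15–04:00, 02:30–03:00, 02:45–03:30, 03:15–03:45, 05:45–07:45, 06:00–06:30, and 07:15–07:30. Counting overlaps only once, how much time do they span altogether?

3 h 45 min

Merged: 02:15–04:00, 05:45–07:45.
Lengths: 1 h 45 min + 2 h = 3 h 45 min.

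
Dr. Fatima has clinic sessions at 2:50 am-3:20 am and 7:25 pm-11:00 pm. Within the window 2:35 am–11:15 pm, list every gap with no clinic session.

After merging, the occupied span is 2:50 am–3:20 am, 7:25 pm–11:00 pm.
Complement within 2:35 am–11:15 pm: 2:35 am–2:50 am, 3:20 am–7:25 pm, 11:00 pm–11:15 pm.

2:35 am–2:50 am, 3:20 am–7:25 pm, 11:00 pm–11:15 pm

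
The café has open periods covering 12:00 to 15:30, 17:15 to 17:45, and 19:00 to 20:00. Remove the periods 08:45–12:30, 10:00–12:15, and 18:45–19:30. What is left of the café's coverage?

Second set merges to 08:45–12:30, 18:45–19:30.
12:00–15:30 with B removed leaves 12:30–15:30.
17:15–17:45 is untouched.
19:00–20:00 with B removed leaves 19:30–20:00.

12:30–15:30, 17:15–17:45, 19:30–20:00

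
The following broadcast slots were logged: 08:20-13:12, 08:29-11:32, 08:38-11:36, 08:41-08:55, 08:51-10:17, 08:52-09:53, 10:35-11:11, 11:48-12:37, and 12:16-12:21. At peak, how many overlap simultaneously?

6

Sweep endpoints in order; track running count of active intervals.
Peak of 6 reached at 08:52.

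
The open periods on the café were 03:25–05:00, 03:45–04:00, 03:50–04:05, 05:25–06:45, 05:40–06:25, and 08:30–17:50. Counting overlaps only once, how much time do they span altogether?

12 h 15 min

Merged: 03:25–05:00, 05:25–06:45, 08:30–17:50.
Lengths: 1 h 35 min + 1 h 20 min + 9 h 20 min = 12 h 15 min.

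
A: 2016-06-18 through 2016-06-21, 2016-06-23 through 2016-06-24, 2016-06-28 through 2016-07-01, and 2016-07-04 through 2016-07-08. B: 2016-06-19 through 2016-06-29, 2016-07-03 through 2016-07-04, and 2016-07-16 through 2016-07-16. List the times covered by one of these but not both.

A \ B = 2016-06-18 through 2016-06-18, 2016-06-30 through 2016-07-01, 2016-07-05 through 2016-07-08.
B \ A = 2016-06-22 through 2016-06-22, 2016-06-25 through 2016-06-27, 2016-07-03 through 2016-07-03, 2016-07-16 through 2016-07-16.
Union of the two gives the symmetric difference.

2016-06-18 through 2016-06-18, 2016-06-22 through 2016-06-22, 2016-06-25 through 2016-06-27, 2016-06-30 through 2016-07-01, 2016-07-03 through 2016-07-03, 2016-07-05 through 2016-07-08, 2016-07-16 through 2016-07-16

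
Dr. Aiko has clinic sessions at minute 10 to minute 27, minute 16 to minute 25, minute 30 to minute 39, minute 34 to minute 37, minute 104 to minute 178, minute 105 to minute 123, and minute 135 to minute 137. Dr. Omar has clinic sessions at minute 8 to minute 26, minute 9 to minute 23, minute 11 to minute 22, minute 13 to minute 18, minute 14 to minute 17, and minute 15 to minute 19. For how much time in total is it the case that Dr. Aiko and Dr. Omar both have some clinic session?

16 minutes

Merge the first list: minute 10 to minute 27, minute 30 to minute 39, minute 104 to minute 178.
Merge the second list: minute 8 to minute 26.
A ∩ B = minute 10 to minute 26.
Total: 16 minutes.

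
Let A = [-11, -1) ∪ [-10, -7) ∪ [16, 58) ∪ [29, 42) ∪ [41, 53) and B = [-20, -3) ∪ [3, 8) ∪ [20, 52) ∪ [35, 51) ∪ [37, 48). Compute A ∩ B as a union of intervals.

Merge the first list: [-11, -1), [16, 58).
Merge the second list: [-20, -3), [3, 8), [20, 52).
[-11, -1) ∩ B → [-11, -3).
[16, 58) ∩ B → [20, 52).

[-11, -3) ∪ [20, 52)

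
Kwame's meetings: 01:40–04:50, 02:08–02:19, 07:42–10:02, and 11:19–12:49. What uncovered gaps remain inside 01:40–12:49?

After merging, the occupied span is 01:40–04:50, 07:42–10:02, 11:19–12:49.
Uncovered inside 01:40–12:49: 04:50–07:42, 10:02–11:19.

04:50–07:42, 10:02–11:19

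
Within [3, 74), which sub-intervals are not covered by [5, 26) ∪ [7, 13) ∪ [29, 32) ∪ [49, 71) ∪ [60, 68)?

After merging, the occupied span is [5, 26), [29, 32), [49, 71).
Complement within [3, 74): [3, 5), [26, 29), [32, 49), [71, 74).

[3, 5) ∪ [26, 29) ∪ [32, 49) ∪ [71, 74)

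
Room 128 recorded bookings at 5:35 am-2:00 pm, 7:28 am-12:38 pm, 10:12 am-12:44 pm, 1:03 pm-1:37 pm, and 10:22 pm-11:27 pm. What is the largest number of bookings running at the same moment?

3

Walk the sorted start/end points keeping a running depth.
The depth first hits 3 at 10:12 am.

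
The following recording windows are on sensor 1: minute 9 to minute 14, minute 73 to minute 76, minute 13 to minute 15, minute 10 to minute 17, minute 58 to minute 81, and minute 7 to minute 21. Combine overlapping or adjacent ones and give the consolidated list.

Sort by start: minute 7 to minute 21, minute 9 to minute 14, minute 10 to minute 17, minute 13 to minute 15, minute 58 to minute 81, minute 73 to minute 76.
minute 9 to minute 14 overlaps/touches minute 7 to minute 21 → extend to minute 7 to minute 21.
minute 10 to minute 17 overlaps/touches minute 7 to minute 21 → extend to minute 7 to minute 21.
minute 13 to minute 15 overlaps/touches minute 7 to minute 21 → extend to minute 7 to minute 21.
minute 58 to minute 81 is disjoint → start new block.
minute 73 to minute 76 overlaps/touches minute 58 to minute 81 → extend to minute 58 to minute 81.

minute 7 to minute 21, minute 58 to minute 81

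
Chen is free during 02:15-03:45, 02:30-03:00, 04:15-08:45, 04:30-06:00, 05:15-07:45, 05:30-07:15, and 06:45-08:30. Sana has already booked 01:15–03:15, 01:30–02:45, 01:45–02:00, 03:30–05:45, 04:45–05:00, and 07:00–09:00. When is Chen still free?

03:15–03:30, 05:45–07:00

First set merges to 02:15–03:45, 04:15–08:45.
Second set merges to 01:15–03:15, 03:30–05:45, 07:00–09:00.
02:15–03:45 \ B = 03:15–03:30.
04:15–08:45 \ B = 05:45–07:00.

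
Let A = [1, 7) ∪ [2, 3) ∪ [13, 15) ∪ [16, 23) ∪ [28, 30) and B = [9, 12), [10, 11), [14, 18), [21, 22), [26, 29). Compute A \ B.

First set merges to [1, 7), [13, 15), [16, 23), [28, 30).
Second set merges to [9, 12), [14, 18), [21, 22), [26, 29).
[1, 7): no B overlap → unchanged.
[13, 15) minus B → [13, 14).
[16, 23) minus B → [18, 21), [22, 23).
[28, 30) minus B → [29, 30).

[1, 7) ∪ [13, 14) ∪ [18, 21) ∪ [22, 23) ∪ [29, 30)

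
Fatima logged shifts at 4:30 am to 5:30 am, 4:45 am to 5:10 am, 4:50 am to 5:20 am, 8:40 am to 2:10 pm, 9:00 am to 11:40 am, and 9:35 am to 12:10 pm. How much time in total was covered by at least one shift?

6 h 30 min

Merged: 4:30 am–5:30 am, 8:40 am–2:10 pm.
Lengths: 1 h + 5 h 30 min = 6 h 30 min.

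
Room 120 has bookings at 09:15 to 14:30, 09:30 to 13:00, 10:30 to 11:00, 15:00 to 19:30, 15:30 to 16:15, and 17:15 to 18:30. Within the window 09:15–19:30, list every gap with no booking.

14:30–15:00

Covered (merged): 09:15–14:30, 15:00–19:30.
Uncovered inside 09:15–19:30: 14:30–15:00.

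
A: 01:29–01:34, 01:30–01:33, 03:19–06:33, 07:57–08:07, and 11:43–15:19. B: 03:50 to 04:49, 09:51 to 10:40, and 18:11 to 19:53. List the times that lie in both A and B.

First set merges to 01:29–01:34, 03:19–06:33, 07:57–08:07, 11:43–15:19.
01:29–01:34 falls entirely outside B.
03:19–06:33 overlaps B on 03:50–04:49.
07:57–08:07 falls entirely outside B.
11:43–15:19 falls entirely outside B.

03:50–04:49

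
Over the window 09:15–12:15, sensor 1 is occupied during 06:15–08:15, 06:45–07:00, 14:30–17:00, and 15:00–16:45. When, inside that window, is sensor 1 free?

09:15–12:15

The merged coverage is 06:15–08:15, 14:30–17:00.
Gaps within 09:15–12:15: 09:15–12:15.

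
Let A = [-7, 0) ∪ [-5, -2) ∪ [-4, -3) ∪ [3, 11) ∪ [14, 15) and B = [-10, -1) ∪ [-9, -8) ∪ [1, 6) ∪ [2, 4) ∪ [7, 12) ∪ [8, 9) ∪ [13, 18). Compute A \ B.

First set merges to [-7, 0), [3, 11), [14, 15).
Second set merges to [-10, -1), [1, 6), [7, 12), [13, 18).
[-7, 0) with B removed leaves [-1, 0).
[3, 11) with B removed leaves [6, 7).
[14, 15) lies entirely inside B → drops out.

[-1, 0) ∪ [6, 7)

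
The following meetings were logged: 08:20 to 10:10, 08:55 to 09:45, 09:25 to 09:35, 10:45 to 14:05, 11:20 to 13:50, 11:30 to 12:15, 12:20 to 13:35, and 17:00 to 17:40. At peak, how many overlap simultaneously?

At 09:25, 3 of the intervals are simultaneously active.
No point has more.

3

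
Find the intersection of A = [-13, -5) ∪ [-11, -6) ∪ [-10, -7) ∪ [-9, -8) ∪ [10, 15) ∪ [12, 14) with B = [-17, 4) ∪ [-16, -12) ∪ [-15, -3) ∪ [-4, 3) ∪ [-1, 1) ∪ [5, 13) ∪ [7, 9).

[-13, -5) ∪ [10, 13)

A, merged: [-13, -5), [10, 15).
B, merged: [-17, 4), [5, 13).
[-13, -5) meets the second set on [-13, -5).
[10, 15) meets the second set on [10, 13).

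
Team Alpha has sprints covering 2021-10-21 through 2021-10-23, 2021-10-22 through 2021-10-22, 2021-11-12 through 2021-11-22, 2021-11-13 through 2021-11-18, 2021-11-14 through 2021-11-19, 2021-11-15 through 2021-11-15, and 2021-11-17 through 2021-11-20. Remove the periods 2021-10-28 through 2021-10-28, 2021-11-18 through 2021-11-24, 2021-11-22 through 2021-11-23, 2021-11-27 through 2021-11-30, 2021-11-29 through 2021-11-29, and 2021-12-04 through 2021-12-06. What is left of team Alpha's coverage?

2021-10-21 through 2021-10-23, 2021-11-12 through 2021-11-17

First set merges to 2021-10-21 through 2021-10-23, 2021-11-12 through 2021-11-22.
Second set merges to 2021-10-28 through 2021-10-28, 2021-11-18 through 2021-11-24, 2021-11-27 through 2021-11-30, 2021-12-04 through 2021-12-06.
2021-10-21 through 2021-10-23: no B overlap → unchanged.
2021-11-12 through 2021-11-22 minus B → 2021-11-12 through 2021-11-17.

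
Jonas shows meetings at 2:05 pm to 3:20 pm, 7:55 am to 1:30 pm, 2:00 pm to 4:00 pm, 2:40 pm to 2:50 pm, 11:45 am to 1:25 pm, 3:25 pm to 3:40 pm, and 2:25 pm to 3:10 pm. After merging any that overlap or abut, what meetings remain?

7:55 am–1:30 pm, 2:00 pm–4:00 pm

Sort by start: 7:55 am–1:30 pm, 11:45 am–1:25 pm, 2:00 pm–4:00 pm, 2:05 pm–3:20 pm, 2:25 pm–3:10 pm, 2:40 pm–2:50 pm, 3:25 pm–3:40 pm.
11:45 am–1:25 pm overlaps/touches 7:55 am–1:30 pm → extend to 7:55 am–1:30 pm.
2:00 pm–4:00 pm is disjoint → start new block.
2:05 pm–3:20 pm overlaps/touches 2:00 pm–4:00 pm → extend to 2:00 pm–4:00 pm.
2:25 pm–3:10 pm overlaps/touches 2:00 pm–4:00 pm → extend to 2:00 pm–4:00 pm.
2:40 pm–2:50 pm overlaps/touches 2:00 pm–4:00 pm → extend to 2:00 pm–4:00 pm.
3:25 pm–3:40 pm overlaps/touches 2:00 pm–4:00 pm → extend to 2:00 pm–4:00 pm.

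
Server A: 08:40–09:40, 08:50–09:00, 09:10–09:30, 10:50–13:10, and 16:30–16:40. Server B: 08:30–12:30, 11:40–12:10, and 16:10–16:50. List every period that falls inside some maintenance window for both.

08:40–09:40, 10:50–12:30, 16:30–16:40

Merge the first list: 08:40–09:40, 10:50–13:10, 16:30–16:40.
Merge the second list: 08:30–12:30, 16:10–16:50.
08:40–09:40 overlaps B on 08:40–09:40.
10:50–13:10 overlaps B on 10:50–12:30.
16:30–16:40 overlaps B on 16:30–16:40.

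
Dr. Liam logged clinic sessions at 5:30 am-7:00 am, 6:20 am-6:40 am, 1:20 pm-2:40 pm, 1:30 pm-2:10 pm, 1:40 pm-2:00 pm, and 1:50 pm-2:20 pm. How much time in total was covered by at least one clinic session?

2 h 50 min

Merged: 5:30 am–7:00 am, 1:20 pm–2:40 pm.
Lengths: 1 h 30 min + 1 h 20 min = 2 h 50 min.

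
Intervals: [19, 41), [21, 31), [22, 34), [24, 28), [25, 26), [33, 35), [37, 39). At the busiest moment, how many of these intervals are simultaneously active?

5

Walk the sorted start/end points keeping a running depth.
The depth first hits 5 at 25.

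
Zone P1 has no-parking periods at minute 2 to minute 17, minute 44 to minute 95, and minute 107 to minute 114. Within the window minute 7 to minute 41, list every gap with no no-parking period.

minute 17 to minute 41

After merging, the occupied span is minute 2 to minute 17, minute 44 to minute 95, minute 107 to minute 114.
Gaps within minute 7 to minute 41: minute 17 to minute 41.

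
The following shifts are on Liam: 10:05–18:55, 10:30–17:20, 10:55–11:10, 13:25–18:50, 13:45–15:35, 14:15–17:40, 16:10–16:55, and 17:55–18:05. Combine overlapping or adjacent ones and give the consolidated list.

10:30-17:20 overlaps/touches 10:05-18:55 → extend to 10:05-18:55.
10:55-11:10 overlaps/touches 10:05-18:55 → extend to 10:05-18:55.
13:25-18:50 overlaps/touches 10:05-18:55 → extend to 10:05-18:55.
13:45-15:35 overlaps/touches 10:05-18:55 → extend to 10:05-18:55.
14:15-17:40 overlaps/touches 10:05-18:55 → extend to 10:05-18:55.
16:10-16:55 overlaps/touches 10:05-18:55 → extend to 10:05-18:55.
17:55-18:05 overlaps/touches 10:05-18:55 → extend to 10:05-18:55.

10:05-18:55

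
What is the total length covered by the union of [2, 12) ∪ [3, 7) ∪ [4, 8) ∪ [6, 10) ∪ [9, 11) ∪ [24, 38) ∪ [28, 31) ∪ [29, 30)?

Merged: [2, 12), [24, 38).
Lengths: 10 + 14 = 24.

24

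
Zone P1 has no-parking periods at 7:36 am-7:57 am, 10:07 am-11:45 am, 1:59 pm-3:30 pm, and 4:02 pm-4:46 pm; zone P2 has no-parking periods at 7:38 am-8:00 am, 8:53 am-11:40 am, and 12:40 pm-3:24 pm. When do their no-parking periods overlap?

7:36 am–7:57 am ∩ B → 7:38 am–7:57 am.
10:07 am–11:45 am ∩ B → 10:07 am–11:40 am.
1:59 pm–3:30 pm ∩ B → 1:59 pm–3:24 pm.
4:02 pm–4:46 pm meets no B interval.

7:38 am–7:57 am, 10:07 am–11:40 am, 1:59 pm–3:24 pm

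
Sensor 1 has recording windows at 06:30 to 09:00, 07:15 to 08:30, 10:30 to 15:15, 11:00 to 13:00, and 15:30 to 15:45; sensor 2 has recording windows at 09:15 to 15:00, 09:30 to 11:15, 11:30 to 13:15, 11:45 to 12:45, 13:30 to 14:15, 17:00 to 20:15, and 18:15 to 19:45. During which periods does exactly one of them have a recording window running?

Merge the first list: 06:30–09:00, 10:30–15:15, 15:30–15:45.
Merge the second list: 09:15–15:00, 17:00–20:15.
A but not B: 06:30–09:00, 15:00–15:15, 15:30–15:45.
B but not A: 09:15–10:30, 17:00–20:15.
Combining gives A △ B.

06:30–09:00, 09:15–10:30, 15:00–15:15, 15:30–15:45, 17:00–20:15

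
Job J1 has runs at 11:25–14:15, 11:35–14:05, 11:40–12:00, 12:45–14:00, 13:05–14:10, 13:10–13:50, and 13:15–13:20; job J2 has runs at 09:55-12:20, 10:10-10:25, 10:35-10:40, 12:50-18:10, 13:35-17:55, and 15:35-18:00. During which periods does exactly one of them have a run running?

09:55–11:25, 12:20–12:50, 14:15–18:10

First set merges to 11:25–14:15.
Second set merges to 09:55–12:20, 12:50–18:10.
A but not B: 12:20–12:50.
B but not A: 09:55–11:25, 14:15–18:10.
Combining gives A △ B.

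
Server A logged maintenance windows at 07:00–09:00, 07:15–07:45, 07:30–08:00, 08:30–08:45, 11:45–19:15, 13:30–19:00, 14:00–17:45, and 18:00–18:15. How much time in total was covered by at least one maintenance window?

Merged: 07:00-09:00, 11:45-19:15.
Lengths: 2 h + 7 h 30 min = 9 h 30 min.

9 h 30 min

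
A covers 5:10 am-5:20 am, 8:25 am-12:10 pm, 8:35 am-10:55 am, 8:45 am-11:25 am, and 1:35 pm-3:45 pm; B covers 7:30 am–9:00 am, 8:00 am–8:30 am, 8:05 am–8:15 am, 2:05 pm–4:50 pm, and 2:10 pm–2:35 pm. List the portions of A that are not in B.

A, merged: 5:10 am-5:20 am, 8:25 am-12:10 pm, 1:35 pm-3:45 pm.
B, merged: 7:30 am-9:00 am, 2:05 pm-4:50 pm.
5:10 am-5:20 am: no B overlap → unchanged.
8:25 am-12:10 pm minus B → 9:00 am-12:10 pm.
1:35 pm-3:45 pm minus B → 1:35 pm-2:05 pm.

5:10 am-5:20 am, 9:00 am-12:10 pm, 1:35 pm-2:05 pm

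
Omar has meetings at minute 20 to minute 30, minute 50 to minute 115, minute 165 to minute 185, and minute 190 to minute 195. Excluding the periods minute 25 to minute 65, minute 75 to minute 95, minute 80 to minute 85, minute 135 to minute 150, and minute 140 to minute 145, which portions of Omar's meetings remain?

minute 20 to minute 25, minute 65 to minute 75, minute 95 to minute 115, minute 165 to minute 185, minute 190 to minute 195

B, merged: minute 25 to minute 65, minute 75 to minute 95, minute 135 to minute 150.
minute 20 to minute 30 minus B → minute 20 to minute 25.
minute 50 to minute 115 minus B → minute 65 to minute 75, minute 95 to minute 115.
minute 165 to minute 185: no B overlap → unchanged.
minute 190 to minute 195: no B overlap → unchanged.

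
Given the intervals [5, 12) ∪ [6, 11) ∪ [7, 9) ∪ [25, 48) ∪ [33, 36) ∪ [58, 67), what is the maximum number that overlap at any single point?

3

At 7, 3 of the intervals are simultaneously active.
No point has more.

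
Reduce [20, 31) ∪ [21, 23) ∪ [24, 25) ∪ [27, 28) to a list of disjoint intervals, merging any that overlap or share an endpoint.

[20, 31)

[21, 23) overlaps/touches [20, 31) → extend to [20, 31).
[24, 25) overlaps/touches [20, 31) → extend to [20, 31).
[27, 28) overlaps/touches [20, 31) → extend to [20, 31).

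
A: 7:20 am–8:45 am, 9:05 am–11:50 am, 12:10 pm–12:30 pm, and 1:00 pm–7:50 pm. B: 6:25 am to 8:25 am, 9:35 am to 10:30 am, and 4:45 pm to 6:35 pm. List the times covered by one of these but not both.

A \ B = 8:25 am-8:45 am, 9:05 am-9:35 am, 10:30 am-11:50 am, 12:10 pm-12:30 pm, 1:00 pm-4:45 pm, 6:35 pm-7:50 pm.
B \ A = 6:25 am-7:20 am.
Union of the two gives the symmetric difference.

6:25 am-7:20 am, 8:25 am-8:45 am, 9:05 am-9:35 am, 10:30 am-11:50 am, 12:10 pm-12:30 pm, 1:00 pm-4:45 pm, 6:35 pm-7:50 pm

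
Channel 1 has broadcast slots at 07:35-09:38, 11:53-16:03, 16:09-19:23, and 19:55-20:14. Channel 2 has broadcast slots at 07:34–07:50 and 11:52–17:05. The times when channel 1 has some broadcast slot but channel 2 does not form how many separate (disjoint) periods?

3

A \ B = 07:50–09:38, 17:05–19:23, 19:55–20:14.
That is 3 disjoint pieces.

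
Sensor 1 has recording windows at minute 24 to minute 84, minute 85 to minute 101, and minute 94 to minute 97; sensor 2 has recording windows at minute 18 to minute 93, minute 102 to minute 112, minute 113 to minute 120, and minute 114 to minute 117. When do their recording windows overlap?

minute 24 to minute 84, minute 85 to minute 93

Merge the first list: minute 24 to minute 84, minute 85 to minute 101.
Merge the second list: minute 18 to minute 93, minute 102 to minute 112, minute 113 to minute 120.
minute 24 to minute 84 meets the second set on minute 24 to minute 84.
minute 85 to minute 101 meets the second set on minute 85 to minute 93.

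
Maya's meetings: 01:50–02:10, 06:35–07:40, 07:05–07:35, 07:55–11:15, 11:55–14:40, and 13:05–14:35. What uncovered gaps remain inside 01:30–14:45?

01:30–01:50, 02:10–06:35, 07:40–07:55, 11:15–11:55, 14:40–14:45

Covered (merged): 01:50–02:10, 06:35–07:40, 07:55–11:15, 11:55–14:40.
Complement within 01:30–14:45: 01:30–01:50, 02:10–06:35, 07:40–07:55, 11:15–11:55, 14:40–14:45.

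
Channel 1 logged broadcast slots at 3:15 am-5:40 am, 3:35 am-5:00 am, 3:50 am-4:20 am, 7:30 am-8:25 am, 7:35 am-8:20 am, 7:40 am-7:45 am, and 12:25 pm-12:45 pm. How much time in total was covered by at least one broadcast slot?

3 h 40 min

Merged: 3:15 am–5:40 am, 7:30 am–8:25 am, 12:25 pm–12:45 pm.
Lengths: 2 h 25 min + 55 min + 20 min = 3 h 40 min.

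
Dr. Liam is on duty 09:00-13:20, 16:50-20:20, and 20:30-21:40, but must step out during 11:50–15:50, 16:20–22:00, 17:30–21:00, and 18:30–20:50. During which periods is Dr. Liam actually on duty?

09:00–11:50

Second set merges to 11:50–15:50, 16:20–22:00.
09:00–13:20 with B removed leaves 09:00–11:50.
16:50–20:20 lies entirely inside B → drops out.
20:30–21:40 lies entirely inside B → drops out.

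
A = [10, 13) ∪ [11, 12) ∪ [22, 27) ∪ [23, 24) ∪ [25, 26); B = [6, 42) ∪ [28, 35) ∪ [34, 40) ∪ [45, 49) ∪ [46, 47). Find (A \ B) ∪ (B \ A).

Merge the first list: [10, 13), [22, 27).
Merge the second list: [6, 42), [45, 49).
Only in the first: none.
Only in the second: [6, 10), [13, 22), [27, 42), [45, 49).
Together these are the periods covered by exactly one.

[6, 10) ∪ [13, 22) ∪ [27, 42) ∪ [45, 49)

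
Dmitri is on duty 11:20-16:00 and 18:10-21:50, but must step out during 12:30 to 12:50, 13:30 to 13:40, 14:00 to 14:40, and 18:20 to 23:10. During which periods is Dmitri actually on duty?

11:20-12:30, 12:50-13:30, 13:40-14:00, 14:40-16:00, 18:10-18:20

11:20-16:00 \ B = 11:20-12:30, 12:50-13:30, 13:40-14:00, 14:40-16:00.
18:10-21:50 \ B = 18:10-18:20.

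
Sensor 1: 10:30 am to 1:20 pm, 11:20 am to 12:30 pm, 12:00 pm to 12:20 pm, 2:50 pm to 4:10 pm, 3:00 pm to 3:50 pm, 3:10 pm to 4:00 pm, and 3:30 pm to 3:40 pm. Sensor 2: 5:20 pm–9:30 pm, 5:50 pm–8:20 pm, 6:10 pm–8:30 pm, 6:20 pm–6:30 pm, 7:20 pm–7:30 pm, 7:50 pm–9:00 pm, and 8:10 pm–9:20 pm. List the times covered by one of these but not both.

Merge the first list: 10:30 am–1:20 pm, 2:50 pm–4:10 pm.
Merge the second list: 5:20 pm–9:30 pm.
Only in the first: 10:30 am–1:20 pm, 2:50 pm–4:10 pm.
Only in the second: 5:20 pm–9:30 pm.
Together these are the periods covered by exactly one.

10:30 am–1:20 pm, 2:50 pm–4:10 pm, 5:20 pm–9:30 pm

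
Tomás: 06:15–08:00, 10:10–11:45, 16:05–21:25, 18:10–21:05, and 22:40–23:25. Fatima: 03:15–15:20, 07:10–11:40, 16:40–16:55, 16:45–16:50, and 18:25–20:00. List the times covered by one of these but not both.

First set merges to 06:15–08:00, 10:10–11:45, 16:05–21:25, 22:40–23:25.
Second set merges to 03:15–15:20, 16:40–16:55, 18:25–20:00.
Only in the first: 16:05–16:40, 16:55–18:25, 20:00–21:25, 22:40–23:25.
Only in the second: 03:15–06:15, 08:00–10:10, 11:45–15:20.
Together these are the periods covered by exactly one.

03:15–06:15, 08:00–10:10, 11:45–15:20, 16:05–16:40, 16:55–18:25, 20:00–21:25, 22:40–23:25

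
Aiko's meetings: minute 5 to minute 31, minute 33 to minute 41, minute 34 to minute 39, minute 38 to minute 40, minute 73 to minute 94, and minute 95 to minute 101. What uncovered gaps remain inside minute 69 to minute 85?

The merged coverage is minute 5 to minute 31, minute 33 to minute 41, minute 73 to minute 94, minute 95 to minute 101.
Uncovered inside minute 69 to minute 85: minute 69 to minute 73.

minute 69 to minute 73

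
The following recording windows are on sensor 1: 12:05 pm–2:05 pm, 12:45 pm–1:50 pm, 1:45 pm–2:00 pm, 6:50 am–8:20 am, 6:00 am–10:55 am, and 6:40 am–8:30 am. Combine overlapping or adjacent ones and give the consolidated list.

Sort by start: 6:00 am–10:55 am, 6:40 am–8:30 am, 6:50 am–8:20 am, 12:05 pm–2:05 pm, 12:45 pm–1:50 pm, 1:45 pm–2:00 pm.
6:40 am–8:30 am overlaps/touches 6:00 am–10:55 am → extend to 6:00 am–10:55 am.
6:50 am–8:20 am overlaps/touches 6:00 am–10:55 am → extend to 6:00 am–10:55 am.
12:05 pm–2:05 pm is disjoint → start new block.
12:45 pm–1:50 pm overlaps/touches 12:05 pm–2:05 pm → extend to 12:05 pm–2:05 pm.
1:45 pm–2:00 pm overlaps/touches 12:05 pm–2:05 pm → extend to 12:05 pm–2:05 pm.

6:00 am–10:55 am, 12:05 pm–2:05 pm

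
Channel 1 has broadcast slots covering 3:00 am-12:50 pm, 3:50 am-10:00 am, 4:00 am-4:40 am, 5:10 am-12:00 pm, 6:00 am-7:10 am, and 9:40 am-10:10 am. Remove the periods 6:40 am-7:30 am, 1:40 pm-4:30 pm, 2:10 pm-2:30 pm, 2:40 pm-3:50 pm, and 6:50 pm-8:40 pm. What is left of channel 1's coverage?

3:00 am-6:40 am, 7:30 am-12:50 pm

A, merged: 3:00 am-12:50 pm.
B, merged: 6:40 am-7:30 am, 1:40 pm-4:30 pm, 6:50 pm-8:40 pm.
3:00 am-12:50 pm with B removed leaves 3:00 am-6:40 am, 7:30 am-12:50 pm.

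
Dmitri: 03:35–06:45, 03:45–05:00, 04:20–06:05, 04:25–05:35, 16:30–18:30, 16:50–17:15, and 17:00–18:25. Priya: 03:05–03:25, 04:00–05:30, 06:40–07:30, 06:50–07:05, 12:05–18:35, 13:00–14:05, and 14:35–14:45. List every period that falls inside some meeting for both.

A, merged: 03:35–06:45, 16:30–18:30.
B, merged: 03:05–03:25, 04:00–05:30, 06:40–07:30, 12:05–18:35.
03:35–06:45 meets the second set on 04:00–05:30, 06:40–06:45.
16:30–18:30 meets the second set on 16:30–18:30.

04:00–05:30, 06:40–06:45, 16:30–18:30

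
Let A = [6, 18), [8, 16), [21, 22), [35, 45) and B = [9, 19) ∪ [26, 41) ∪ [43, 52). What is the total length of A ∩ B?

A, merged: [6, 18), [21, 22), [35, 45).
A ∩ B = [9, 18), [35, 41), [43, 45).
Total: 9 + 6 + 2 = 17.

17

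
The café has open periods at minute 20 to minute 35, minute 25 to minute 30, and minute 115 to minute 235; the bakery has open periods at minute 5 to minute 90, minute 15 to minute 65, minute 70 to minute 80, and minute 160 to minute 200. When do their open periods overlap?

First set merges to minute 20 to minute 35, minute 115 to minute 235.
Second set merges to minute 5 to minute 90, minute 160 to minute 200.
minute 20 to minute 35 meets the second set on minute 20 to minute 35.
minute 115 to minute 235 meets the second set on minute 160 to minute 200.

minute 20 to minute 35, minute 160 to minute 200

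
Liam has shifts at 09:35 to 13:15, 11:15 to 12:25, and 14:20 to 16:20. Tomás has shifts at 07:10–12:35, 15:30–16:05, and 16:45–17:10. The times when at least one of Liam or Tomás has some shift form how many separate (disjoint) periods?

A, merged: 09:35–13:15, 14:20–16:20.
A ∪ B = 07:10–13:15, 14:20–16:20, 16:45–17:10.
That is 3 disjoint pieces.

3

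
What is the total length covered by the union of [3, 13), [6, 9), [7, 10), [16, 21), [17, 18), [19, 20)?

Merged: [3, 13), [16, 21).
Lengths: 10 + 5 = 15.

15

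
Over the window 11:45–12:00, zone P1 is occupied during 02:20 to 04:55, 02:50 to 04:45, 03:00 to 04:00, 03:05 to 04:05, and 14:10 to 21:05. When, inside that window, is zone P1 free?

Covered (merged): 02:20-04:55, 14:10-21:05.
Complement within 11:45-12:00: 11:45-12:00.

11:45-12:00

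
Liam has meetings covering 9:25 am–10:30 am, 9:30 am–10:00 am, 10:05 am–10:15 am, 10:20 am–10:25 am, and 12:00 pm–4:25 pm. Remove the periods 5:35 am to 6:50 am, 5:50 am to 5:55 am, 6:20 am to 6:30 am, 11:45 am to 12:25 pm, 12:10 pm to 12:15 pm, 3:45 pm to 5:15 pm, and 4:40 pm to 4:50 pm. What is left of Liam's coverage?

9:25 am–10:30 am, 12:25 pm–3:45 pm

A, merged: 9:25 am–10:30 am, 12:00 pm–4:25 pm.
B, merged: 5:35 am–6:50 am, 11:45 am–12:25 pm, 3:45 pm–5:15 pm.
9:25 am–10:30 am is untouched.
12:00 pm–4:25 pm with B removed leaves 12:25 pm–3:45 pm.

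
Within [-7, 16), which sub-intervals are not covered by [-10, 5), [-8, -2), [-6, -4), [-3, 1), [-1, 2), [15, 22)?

Covered (merged): [-10, 5), [15, 22).
Gaps within [-7, 16): [5, 15).

[5, 15)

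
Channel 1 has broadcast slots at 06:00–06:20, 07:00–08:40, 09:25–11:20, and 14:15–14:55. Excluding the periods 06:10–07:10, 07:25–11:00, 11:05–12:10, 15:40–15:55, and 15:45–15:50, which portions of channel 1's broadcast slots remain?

06:00–06:10, 07:10–07:25, 11:00–11:05, 14:15–14:55

B, merged: 06:10–07:10, 07:25–11:00, 11:05–12:10, 15:40–15:55.
06:00–06:20 with B removed leaves 06:00–06:10.
07:00–08:40 with B removed leaves 07:10–07:25.
09:25–11:20 with B removed leaves 11:00–11:05.
14:15–14:55 is untouched.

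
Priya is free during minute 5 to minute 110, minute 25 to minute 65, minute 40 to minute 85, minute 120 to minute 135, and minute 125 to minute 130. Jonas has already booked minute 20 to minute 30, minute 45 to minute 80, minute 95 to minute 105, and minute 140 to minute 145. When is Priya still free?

Merge the first list: minute 5 to minute 110, minute 120 to minute 135.
minute 5 to minute 110 with B removed leaves minute 5 to minute 20, minute 30 to minute 45, minute 80 to minute 95, minute 105 to minute 110.
minute 120 to minute 135 is untouched.

minute 5 to minute 20, minute 30 to minute 45, minute 80 to minute 95, minute 105 to minute 110, minute 120 to minute 135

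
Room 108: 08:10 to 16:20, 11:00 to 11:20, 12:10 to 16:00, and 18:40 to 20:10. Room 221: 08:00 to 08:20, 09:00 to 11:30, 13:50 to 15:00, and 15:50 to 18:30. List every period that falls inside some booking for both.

First set merges to 08:10–16:20, 18:40–20:10.
08:10–16:20 overlaps B on 08:10–08:20, 09:00–11:30, 13:50–15:00, 15:50–16:20.
18:40–20:10 falls entirely outside B.

08:10–08:20, 09:00–11:30, 13:50–15:00, 15:50–16:20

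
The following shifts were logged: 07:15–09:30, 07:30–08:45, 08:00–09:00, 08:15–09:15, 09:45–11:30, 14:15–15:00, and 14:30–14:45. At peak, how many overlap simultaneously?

4

At 08:15, 4 of the intervals are simultaneously active.
No point has more.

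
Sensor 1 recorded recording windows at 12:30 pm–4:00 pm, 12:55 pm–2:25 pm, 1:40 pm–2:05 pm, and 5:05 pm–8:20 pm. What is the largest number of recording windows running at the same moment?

3

At 1:40 pm, 3 of the intervals are simultaneously active.
No point has more.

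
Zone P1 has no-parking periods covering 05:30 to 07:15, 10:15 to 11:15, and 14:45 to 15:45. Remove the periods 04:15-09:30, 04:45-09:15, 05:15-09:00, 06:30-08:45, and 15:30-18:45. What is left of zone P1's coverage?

10:15–11:15, 14:45–15:30

B, merged: 04:15–09:30, 15:30–18:45.
05:30–07:15: fully covered by B → removed.
10:15–11:15: no B overlap → unchanged.
14:45–15:45 minus B → 14:45–15:30.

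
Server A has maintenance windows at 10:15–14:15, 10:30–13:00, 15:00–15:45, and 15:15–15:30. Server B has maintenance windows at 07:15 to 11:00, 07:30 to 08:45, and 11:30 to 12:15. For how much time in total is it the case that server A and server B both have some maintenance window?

Merge the first list: 10:15-14:15, 15:00-15:45.
Merge the second list: 07:15-11:00, 11:30-12:15.
A ∩ B = 10:15-11:00, 11:30-12:15.
Total: 45 min + 45 min = 1 h 30 min.

1 h 30 min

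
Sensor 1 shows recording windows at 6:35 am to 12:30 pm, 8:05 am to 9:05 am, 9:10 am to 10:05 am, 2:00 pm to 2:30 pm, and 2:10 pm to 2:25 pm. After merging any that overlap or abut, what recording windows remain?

6:35 am–12:30 pm, 2:00 pm–2:30 pm

8:05 am–9:05 am overlaps/touches 6:35 am–12:30 pm → extend to 6:35 am–12:30 pm.
9:10 am–10:05 am overlaps/touches 6:35 am–12:30 pm → extend to 6:35 am–12:30 pm.
2:00 pm–2:30 pm is disjoint → start new block.
2:10 pm–2:25 pm overlaps/touches 2:00 pm–2:30 pm → extend to 2:00 pm–2:30 pm.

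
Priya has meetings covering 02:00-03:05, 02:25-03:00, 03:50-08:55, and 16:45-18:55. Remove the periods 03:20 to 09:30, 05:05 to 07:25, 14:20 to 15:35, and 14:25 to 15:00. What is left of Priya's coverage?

A, merged: 02:00-03:05, 03:50-08:55, 16:45-18:55.
B, merged: 03:20-09:30, 14:20-15:35.
02:00-03:05 is untouched.
03:50-08:55 lies entirely inside B → drops out.
16:45-18:55 is untouched.

02:00-03:05, 16:45-18:55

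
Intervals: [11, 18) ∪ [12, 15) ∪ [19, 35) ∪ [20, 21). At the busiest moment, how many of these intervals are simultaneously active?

Sweep endpoints in order; track running count of active intervals.
Peak of 2 reached at 12.

2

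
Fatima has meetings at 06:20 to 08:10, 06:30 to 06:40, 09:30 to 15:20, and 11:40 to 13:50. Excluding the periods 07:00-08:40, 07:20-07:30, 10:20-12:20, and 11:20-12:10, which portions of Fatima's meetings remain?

First set merges to 06:20–08:10, 09:30–15:20.
Second set merges to 07:00–08:40, 10:20–12:20.
06:20–08:10 \ B = 06:20–07:00.
09:30–15:20 \ B = 09:30–10:20, 12:20–15:20.

06:20–07:00, 09:30–10:20, 12:20–15:20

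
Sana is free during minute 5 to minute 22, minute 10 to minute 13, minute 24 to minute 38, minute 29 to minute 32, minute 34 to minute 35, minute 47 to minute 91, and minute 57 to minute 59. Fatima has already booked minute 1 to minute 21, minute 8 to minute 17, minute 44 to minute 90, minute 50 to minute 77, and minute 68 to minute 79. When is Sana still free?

First set merges to minute 5 to minute 22, minute 24 to minute 38, minute 47 to minute 91.
Second set merges to minute 1 to minute 21, minute 44 to minute 90.
minute 5 to minute 22 \ B = minute 21 to minute 22.
minute 24 to minute 38: nothing removed.
minute 47 to minute 91 \ B = minute 90 to minute 91.

minute 21 to minute 22, minute 24 to minute 38, minute 90 to minute 91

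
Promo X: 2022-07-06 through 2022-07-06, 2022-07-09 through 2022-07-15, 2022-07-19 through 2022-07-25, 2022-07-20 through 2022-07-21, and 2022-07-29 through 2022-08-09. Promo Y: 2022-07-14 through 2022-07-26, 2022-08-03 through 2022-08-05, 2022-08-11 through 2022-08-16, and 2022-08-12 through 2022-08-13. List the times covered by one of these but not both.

A, merged: 2022-07-06 through 2022-07-06, 2022-07-09 through 2022-07-15, 2022-07-19 through 2022-07-25, 2022-07-29 through 2022-08-09.
B, merged: 2022-07-14 through 2022-07-26, 2022-08-03 through 2022-08-05, 2022-08-11 through 2022-08-16.
Only in the first: 2022-07-06 through 2022-07-06, 2022-07-09 through 2022-07-13, 2022-07-29 through 2022-08-02, 2022-08-06 through 2022-08-09.
Only in the second: 2022-07-16 through 2022-07-18, 2022-07-26 through 2022-07-26, 2022-08-11 through 2022-08-16.
Together these are the periods covered by exactly one.

2022-07-06 through 2022-07-06, 2022-07-09 through 2022-07-13, 2022-07-16 through 2022-07-18, 2022-07-26 through 2022-07-26, 2022-07-29 through 2022-08-02, 2022-08-06 through 2022-08-09, 2022-08-11 through 2022-08-16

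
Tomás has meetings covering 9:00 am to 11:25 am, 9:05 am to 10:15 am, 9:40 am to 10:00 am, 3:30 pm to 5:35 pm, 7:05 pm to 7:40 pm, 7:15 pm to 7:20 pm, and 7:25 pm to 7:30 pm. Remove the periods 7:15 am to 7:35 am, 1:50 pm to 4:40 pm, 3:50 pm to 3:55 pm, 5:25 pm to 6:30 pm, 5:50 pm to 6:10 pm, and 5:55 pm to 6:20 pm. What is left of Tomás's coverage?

9:00 am-11:25 am, 4:40 pm-5:25 pm, 7:05 pm-7:40 pm

Merge the first list: 9:00 am-11:25 am, 3:30 pm-5:35 pm, 7:05 pm-7:40 pm.
Merge the second list: 7:15 am-7:35 am, 1:50 pm-4:40 pm, 5:25 pm-6:30 pm.
9:00 am-11:25 am: nothing removed.
3:30 pm-5:35 pm \ B = 4:40 pm-5:25 pm.
7:05 pm-7:40 pm: nothing removed.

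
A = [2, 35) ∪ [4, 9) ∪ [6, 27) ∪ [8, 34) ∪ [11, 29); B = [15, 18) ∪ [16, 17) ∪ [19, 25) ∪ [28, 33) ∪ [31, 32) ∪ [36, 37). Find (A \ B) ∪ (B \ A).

[2, 15) ∪ [18, 19) ∪ [25, 28) ∪ [33, 35) ∪ [36, 37)

A, merged: [2, 35).
B, merged: [15, 18), [19, 25), [28, 33), [36, 37).
Only in the first: [2, 15), [18, 19), [25, 28), [33, 35).
Only in the second: [36, 37).
Together these are the periods covered by exactly one.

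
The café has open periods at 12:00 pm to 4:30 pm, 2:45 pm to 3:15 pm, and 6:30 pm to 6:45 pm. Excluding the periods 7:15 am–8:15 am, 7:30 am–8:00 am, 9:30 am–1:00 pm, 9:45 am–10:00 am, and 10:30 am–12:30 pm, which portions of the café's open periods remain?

1:00 pm-4:30 pm, 6:30 pm-6:45 pm

Merge the first list: 12:00 pm-4:30 pm, 6:30 pm-6:45 pm.
Merge the second list: 7:15 am-8:15 am, 9:30 am-1:00 pm.
12:00 pm-4:30 pm minus B → 1:00 pm-4:30 pm.
6:30 pm-6:45 pm: no B overlap → unchanged.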